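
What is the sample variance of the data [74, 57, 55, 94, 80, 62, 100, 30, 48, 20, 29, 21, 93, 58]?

737.1703

Step 1: Compute the mean: (74 + 57 + 55 + 94 + 80 + 62 + 100 + 30 + 48 + 20 + 29 + 21 + 93 + 58) / 14 = 58.6429
Step 2: Compute squared deviations from the mean:
  (74 - 58.6429)^2 = 235.8418
  (57 - 58.6429)^2 = 2.699
  (55 - 58.6429)^2 = 13.2704
  (94 - 58.6429)^2 = 1250.1276
  (80 - 58.6429)^2 = 456.1276
  (62 - 58.6429)^2 = 11.2704
  (100 - 58.6429)^2 = 1710.4133
  (30 - 58.6429)^2 = 820.4133
  (48 - 58.6429)^2 = 113.2704
  (20 - 58.6429)^2 = 1493.2704
  (29 - 58.6429)^2 = 878.699
  (21 - 58.6429)^2 = 1416.9847
  (93 - 58.6429)^2 = 1180.4133
  (58 - 58.6429)^2 = 0.4133
Step 3: Sum of squared deviations = 9583.2143
Step 4: Sample variance = 9583.2143 / 13 = 737.1703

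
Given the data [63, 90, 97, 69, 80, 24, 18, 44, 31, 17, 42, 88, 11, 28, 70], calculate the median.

44

Step 1: Sort the data in ascending order: [11, 17, 18, 24, 28, 31, 42, 44, 63, 69, 70, 80, 88, 90, 97]
Step 2: The number of values is n = 15.
Step 3: Since n is odd, the median is the middle value at position 8: 44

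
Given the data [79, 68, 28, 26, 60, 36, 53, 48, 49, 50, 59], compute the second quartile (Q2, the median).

50

Step 1: Sort the data: [26, 28, 36, 48, 49, 50, 53, 59, 60, 68, 79]
Step 2: n = 11
Step 3: Q2 is the median. Since n is odd, it is the middle value at position 6: 50
Step 4: Q2 = 50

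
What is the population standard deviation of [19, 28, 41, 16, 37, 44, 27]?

9.9673

Step 1: Compute the mean: 30.2857
Step 2: Sum of squared deviations from the mean: 695.4286
Step 3: Population variance = 695.4286 / 7 = 99.3469
Step 4: Standard deviation = sqrt(99.3469) = 9.9673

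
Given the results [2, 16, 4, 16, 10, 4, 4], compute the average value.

8

Step 1: Sum all values: 2 + 16 + 4 + 16 + 10 + 4 + 4 = 56
Step 2: Count the number of values: n = 7
Step 3: Mean = sum / n = 56 / 7 = 8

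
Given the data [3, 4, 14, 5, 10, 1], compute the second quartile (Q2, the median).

4.5

Step 1: Sort the data: [1, 3, 4, 5, 10, 14]
Step 2: n = 6
Step 3: Q2 is the median. Since n is even, it is the average of the values at positions 3 and 4:
  Q2 = (4 + 5) / 2 = 4.5
Step 4: Q2 = 4.5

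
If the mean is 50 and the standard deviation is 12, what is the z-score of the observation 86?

3

Step 1: Recall the z-score formula: z = (x - mu) / sigma
Step 2: Substitute values: z = (86 - 50) / 12
Step 3: z = 36 / 12 = 3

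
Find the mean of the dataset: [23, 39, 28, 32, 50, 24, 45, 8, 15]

29.3333

Step 1: Sum all values: 23 + 39 + 28 + 32 + 50 + 24 + 45 + 8 + 15 = 264
Step 2: Count the number of values: n = 9
Step 3: Mean = sum / n = 264 / 9 = 29.3333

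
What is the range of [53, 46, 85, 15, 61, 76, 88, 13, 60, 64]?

75

Step 1: Identify the maximum value: max = 88
Step 2: Identify the minimum value: min = 13
Step 3: Range = max - min = 88 - 13 = 75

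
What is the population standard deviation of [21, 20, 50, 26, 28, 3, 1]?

15.3037

Step 1: Compute the mean: 21.2857
Step 2: Sum of squared deviations from the mean: 1639.4286
Step 3: Population variance = 1639.4286 / 7 = 234.2041
Step 4: Standard deviation = sqrt(234.2041) = 15.3037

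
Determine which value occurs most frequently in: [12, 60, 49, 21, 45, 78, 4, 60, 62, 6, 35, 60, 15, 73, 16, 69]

60

Step 1: Count the frequency of each value:
  4: appears 1 time(s)
  6: appears 1 time(s)
  12: appears 1 time(s)
  15: appears 1 time(s)
  16: appears 1 time(s)
  21: appears 1 time(s)
  35: appears 1 time(s)
  45: appears 1 time(s)
  49: appears 1 time(s)
  60: appears 3 time(s)
  62: appears 1 time(s)
  69: appears 1 time(s)
  73: appears 1 time(s)
  78: appears 1 time(s)
Step 2: The value 60 appears most frequently (3 times).
Step 3: Mode = 60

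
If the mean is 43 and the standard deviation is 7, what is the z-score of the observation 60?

2.4286

Step 1: Recall the z-score formula: z = (x - mu) / sigma
Step 2: Substitute values: z = (60 - 43) / 7
Step 3: z = 17 / 7 = 2.4286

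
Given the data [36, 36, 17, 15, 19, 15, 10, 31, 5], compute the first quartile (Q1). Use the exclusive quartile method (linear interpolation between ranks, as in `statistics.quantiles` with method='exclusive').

12.5

Step 1: Sort the data: [5, 10, 15, 15, 17, 19, 31, 36, 36]
Step 2: n = 9
Step 3: Using the exclusive quartile method:
  Q1 = 12.5
  Q2 (median) = 17
  Q3 = 33.5
  IQR = Q3 - Q1 = 33.5 - 12.5 = 21
Step 4: Q1 = 12.5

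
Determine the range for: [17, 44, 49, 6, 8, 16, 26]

43

Step 1: Identify the maximum value: max = 49
Step 2: Identify the minimum value: min = 6
Step 3: Range = max - min = 49 - 6 = 43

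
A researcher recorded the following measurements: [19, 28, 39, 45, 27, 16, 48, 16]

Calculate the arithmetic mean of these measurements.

29.75

Step 1: Sum all values: 19 + 28 + 39 + 45 + 27 + 16 + 48 + 16 = 238
Step 2: Count the number of values: n = 8
Step 3: Mean = sum / n = 238 / 8 = 29.75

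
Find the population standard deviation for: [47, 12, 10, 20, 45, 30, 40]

14.3071

Step 1: Compute the mean: 29.1429
Step 2: Sum of squared deviations from the mean: 1432.8571
Step 3: Population variance = 1432.8571 / 7 = 204.6939
Step 4: Standard deviation = sqrt(204.6939) = 14.3071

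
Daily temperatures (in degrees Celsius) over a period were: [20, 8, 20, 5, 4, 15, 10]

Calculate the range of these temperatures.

16

Step 1: Identify the maximum value: max = 20
Step 2: Identify the minimum value: min = 4
Step 3: Range = max - min = 20 - 4 = 16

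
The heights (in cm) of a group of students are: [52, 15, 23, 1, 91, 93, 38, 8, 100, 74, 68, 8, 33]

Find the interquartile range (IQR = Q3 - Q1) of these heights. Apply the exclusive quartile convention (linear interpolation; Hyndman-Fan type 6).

71

Step 1: Sort the data: [1, 8, 8, 15, 23, 33, 38, 52, 68, 74, 91, 93, 100]
Step 2: n = 13
Step 3: Using the exclusive quartile method:
  Q1 = 11.5
  Q2 (median) = 38
  Q3 = 82.5
  IQR = Q3 - Q1 = 82.5 - 11.5 = 71
Step 4: IQR = 71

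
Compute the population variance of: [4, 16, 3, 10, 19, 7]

35.1389

Step 1: Compute the mean: (4 + 16 + 3 + 10 + 19 + 7) / 6 = 9.8333
Step 2: Compute squared deviations from the mean:
  (4 - 9.8333)^2 = 34.0278
  (16 - 9.8333)^2 = 38.0278
  (3 - 9.8333)^2 = 46.6944
  (10 - 9.8333)^2 = 0.0278
  (19 - 9.8333)^2 = 84.0278
  (7 - 9.8333)^2 = 8.0278
Step 3: Sum of squared deviations = 210.8333
Step 4: Population variance = 210.8333 / 6 = 35.1389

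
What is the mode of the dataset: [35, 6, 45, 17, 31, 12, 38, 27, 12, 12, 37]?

12

Step 1: Count the frequency of each value:
  6: appears 1 time(s)
  12: appears 3 time(s)
  17: appears 1 time(s)
  27: appears 1 time(s)
  31: appears 1 time(s)
  35: appears 1 time(s)
  37: appears 1 time(s)
  38: appears 1 time(s)
  45: appears 1 time(s)
Step 2: The value 12 appears most frequently (3 times).
Step 3: Mode = 12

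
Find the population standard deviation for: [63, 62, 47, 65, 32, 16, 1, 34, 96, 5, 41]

27.3063

Step 1: Compute the mean: 42
Step 2: Sum of squared deviations from the mean: 8202
Step 3: Population variance = 8202 / 11 = 745.6364
Step 4: Standard deviation = sqrt(745.6364) = 27.3063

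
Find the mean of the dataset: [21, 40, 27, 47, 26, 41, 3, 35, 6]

27.3333

Step 1: Sum all values: 21 + 40 + 27 + 47 + 26 + 41 + 3 + 35 + 6 = 246
Step 2: Count the number of values: n = 9
Step 3: Mean = sum / n = 246 / 9 = 27.3333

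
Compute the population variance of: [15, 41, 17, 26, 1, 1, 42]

245.102

Step 1: Compute the mean: (15 + 41 + 17 + 26 + 1 + 1 + 42) / 7 = 20.4286
Step 2: Compute squared deviations from the mean:
  (15 - 20.4286)^2 = 29.4694
  (41 - 20.4286)^2 = 423.1837
  (17 - 20.4286)^2 = 11.7551
  (26 - 20.4286)^2 = 31.0408
  (1 - 20.4286)^2 = 377.4694
  (1 - 20.4286)^2 = 377.4694
  (42 - 20.4286)^2 = 465.3265
Step 3: Sum of squared deviations = 1715.7143
Step 4: Population variance = 1715.7143 / 7 = 245.102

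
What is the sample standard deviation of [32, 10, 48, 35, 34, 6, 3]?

17.426

Step 1: Compute the mean: 24
Step 2: Sum of squared deviations from the mean: 1822
Step 3: Sample variance = 1822 / 6 = 303.6667
Step 4: Standard deviation = sqrt(303.6667) = 17.426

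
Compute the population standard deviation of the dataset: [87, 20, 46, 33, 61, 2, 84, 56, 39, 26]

25.8387

Step 1: Compute the mean: 45.4
Step 2: Sum of squared deviations from the mean: 6676.4
Step 3: Population variance = 6676.4 / 10 = 667.64
Step 4: Standard deviation = sqrt(667.64) = 25.8387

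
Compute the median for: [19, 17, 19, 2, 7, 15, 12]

15

Step 1: Sort the data in ascending order: [2, 7, 12, 15, 17, 19, 19]
Step 2: The number of values is n = 7.
Step 3: Since n is odd, the median is the middle value at position 4: 15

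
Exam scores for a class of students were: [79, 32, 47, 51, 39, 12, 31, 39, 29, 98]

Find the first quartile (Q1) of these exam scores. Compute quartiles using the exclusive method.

30.5

Step 1: Sort the data: [12, 29, 31, 32, 39, 39, 47, 51, 79, 98]
Step 2: n = 10
Step 3: Using the exclusive quartile method:
  Q1 = 30.5
  Q2 (median) = 39
  Q3 = 58
  IQR = Q3 - Q1 = 58 - 30.5 = 27.5
Step 4: Q1 = 30.5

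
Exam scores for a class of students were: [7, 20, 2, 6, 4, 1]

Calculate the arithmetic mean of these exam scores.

6.6667

Step 1: Sum all values: 7 + 20 + 2 + 6 + 4 + 1 = 40
Step 2: Count the number of values: n = 6
Step 3: Mean = sum / n = 40 / 6 = 6.6667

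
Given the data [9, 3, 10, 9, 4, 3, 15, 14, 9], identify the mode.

9

Step 1: Count the frequency of each value:
  3: appears 2 time(s)
  4: appears 1 time(s)
  9: appears 3 time(s)
  10: appears 1 time(s)
  14: appears 1 time(s)
  15: appears 1 time(s)
Step 2: The value 9 appears most frequently (3 times).
Step 3: Mode = 9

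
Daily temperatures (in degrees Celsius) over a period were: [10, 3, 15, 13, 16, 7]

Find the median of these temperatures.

11.5

Step 1: Sort the data in ascending order: [3, 7, 10, 13, 15, 16]
Step 2: The number of values is n = 6.
Step 3: Since n is even, the median is the average of positions 3 and 4:
  Median = (10 + 13) / 2 = 11.5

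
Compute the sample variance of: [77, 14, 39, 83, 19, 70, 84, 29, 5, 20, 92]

1085.2545

Step 1: Compute the mean: (77 + 14 + 39 + 83 + 19 + 70 + 84 + 29 + 5 + 20 + 92) / 11 = 48.3636
Step 2: Compute squared deviations from the mean:
  (77 - 48.3636)^2 = 820.0413
  (14 - 48.3636)^2 = 1180.8595
  (39 - 48.3636)^2 = 87.6777
  (83 - 48.3636)^2 = 1199.6777
  (19 - 48.3636)^2 = 862.2231
  (70 - 48.3636)^2 = 468.1322
  (84 - 48.3636)^2 = 1269.9504
  (29 - 48.3636)^2 = 374.9504
  (5 - 48.3636)^2 = 1880.405
  (20 - 48.3636)^2 = 804.4959
  (92 - 48.3636)^2 = 1904.1322
Step 3: Sum of squared deviations = 10852.5455
Step 4: Sample variance = 10852.5455 / 10 = 1085.2545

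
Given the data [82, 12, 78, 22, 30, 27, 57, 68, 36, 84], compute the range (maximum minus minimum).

72

Step 1: Identify the maximum value: max = 84
Step 2: Identify the minimum value: min = 12
Step 3: Range = max - min = 84 - 12 = 72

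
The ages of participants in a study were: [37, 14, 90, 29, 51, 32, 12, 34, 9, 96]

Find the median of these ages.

33

Step 1: Sort the data in ascending order: [9, 12, 14, 29, 32, 34, 37, 51, 90, 96]
Step 2: The number of values is n = 10.
Step 3: Since n is even, the median is the average of positions 5 and 6:
  Median = (32 + 34) / 2 = 33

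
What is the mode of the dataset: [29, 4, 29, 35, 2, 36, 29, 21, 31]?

29

Step 1: Count the frequency of each value:
  2: appears 1 time(s)
  4: appears 1 time(s)
  21: appears 1 time(s)
  29: appears 3 time(s)
  31: appears 1 time(s)
  35: appears 1 time(s)
  36: appears 1 time(s)
Step 2: The value 29 appears most frequently (3 times).
Step 3: Mode = 29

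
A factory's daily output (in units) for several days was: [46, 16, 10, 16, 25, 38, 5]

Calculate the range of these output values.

41

Step 1: Identify the maximum value: max = 46
Step 2: Identify the minimum value: min = 5
Step 3: Range = max - min = 46 - 5 = 41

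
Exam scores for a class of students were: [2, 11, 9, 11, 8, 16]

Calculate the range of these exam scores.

14

Step 1: Identify the maximum value: max = 16
Step 2: Identify the minimum value: min = 2
Step 3: Range = max - min = 16 - 2 = 14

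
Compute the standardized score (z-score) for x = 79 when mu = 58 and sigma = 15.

1.4

Step 1: Recall the z-score formula: z = (x - mu) / sigma
Step 2: Substitute values: z = (79 - 58) / 15
Step 3: z = 21 / 15 = 1.4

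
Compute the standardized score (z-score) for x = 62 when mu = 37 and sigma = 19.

1.3158

Step 1: Recall the z-score formula: z = (x - mu) / sigma
Step 2: Substitute values: z = (62 - 37) / 19
Step 3: z = 25 / 19 = 1.3158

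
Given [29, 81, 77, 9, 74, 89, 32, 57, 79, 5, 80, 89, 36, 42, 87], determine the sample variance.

878.6381

Step 1: Compute the mean: (29 + 81 + 77 + 9 + 74 + 89 + 32 + 57 + 79 + 5 + 80 + 89 + 36 + 42 + 87) / 15 = 57.7333
Step 2: Compute squared deviations from the mean:
  (29 - 57.7333)^2 = 825.6044
  (81 - 57.7333)^2 = 541.3378
  (77 - 57.7333)^2 = 371.2044
  (9 - 57.7333)^2 = 2374.9378
  (74 - 57.7333)^2 = 264.6044
  (89 - 57.7333)^2 = 977.6044
  (32 - 57.7333)^2 = 662.2044
  (57 - 57.7333)^2 = 0.5378
  (79 - 57.7333)^2 = 452.2711
  (5 - 57.7333)^2 = 2780.8044
  (80 - 57.7333)^2 = 495.8044
  (89 - 57.7333)^2 = 977.6044
  (36 - 57.7333)^2 = 472.3378
  (42 - 57.7333)^2 = 247.5378
  (87 - 57.7333)^2 = 856.5378
Step 3: Sum of squared deviations = 12300.9333
Step 4: Sample variance = 12300.9333 / 14 = 878.6381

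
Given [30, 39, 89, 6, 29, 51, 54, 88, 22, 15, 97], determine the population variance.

910.562

Step 1: Compute the mean: (30 + 39 + 89 + 6 + 29 + 51 + 54 + 88 + 22 + 15 + 97) / 11 = 47.2727
Step 2: Compute squared deviations from the mean:
  (30 - 47.2727)^2 = 298.3471
  (39 - 47.2727)^2 = 68.438
  (89 - 47.2727)^2 = 1741.1653
  (6 - 47.2727)^2 = 1703.438
  (29 - 47.2727)^2 = 333.8926
  (51 - 47.2727)^2 = 13.8926
  (54 - 47.2727)^2 = 45.2562
  (88 - 47.2727)^2 = 1658.7107
  (22 - 47.2727)^2 = 638.7107
  (15 - 47.2727)^2 = 1041.5289
  (97 - 47.2727)^2 = 2472.8017
Step 3: Sum of squared deviations = 10016.1818
Step 4: Population variance = 10016.1818 / 11 = 910.562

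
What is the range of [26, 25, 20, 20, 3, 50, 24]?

47

Step 1: Identify the maximum value: max = 50
Step 2: Identify the minimum value: min = 3
Step 3: Range = max - min = 50 - 3 = 47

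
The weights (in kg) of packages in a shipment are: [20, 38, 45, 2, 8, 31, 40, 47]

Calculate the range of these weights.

45

Step 1: Identify the maximum value: max = 47
Step 2: Identify the minimum value: min = 2
Step 3: Range = max - min = 47 - 2 = 45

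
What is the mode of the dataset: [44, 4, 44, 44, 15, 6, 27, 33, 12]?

44

Step 1: Count the frequency of each value:
  4: appears 1 time(s)
  6: appears 1 time(s)
  12: appears 1 time(s)
  15: appears 1 time(s)
  27: appears 1 time(s)
  33: appears 1 time(s)
  44: appears 3 time(s)
Step 2: The value 44 appears most frequently (3 times).
Step 3: Mode = 44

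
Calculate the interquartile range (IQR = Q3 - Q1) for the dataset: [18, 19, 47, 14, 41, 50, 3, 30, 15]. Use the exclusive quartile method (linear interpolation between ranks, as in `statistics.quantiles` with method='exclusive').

29.5

Step 1: Sort the data: [3, 14, 15, 18, 19, 30, 41, 47, 50]
Step 2: n = 9
Step 3: Using the exclusive quartile method:
  Q1 = 14.5
  Q2 (median) = 19
  Q3 = 44
  IQR = Q3 - Q1 = 44 - 14.5 = 29.5
Step 4: IQR = 29.5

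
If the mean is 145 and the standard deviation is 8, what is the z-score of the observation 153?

1

Step 1: Recall the z-score formula: z = (x - mu) / sigma
Step 2: Substitute values: z = (153 - 145) / 8
Step 3: z = 8 / 8 = 1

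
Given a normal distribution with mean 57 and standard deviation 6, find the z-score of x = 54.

-0.5

Step 1: Recall the z-score formula: z = (x - mu) / sigma
Step 2: Substitute values: z = (54 - 57) / 6
Step 3: z = -3 / 6 = -0.5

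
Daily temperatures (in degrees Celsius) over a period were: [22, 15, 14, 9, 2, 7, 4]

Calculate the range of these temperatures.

20

Step 1: Identify the maximum value: max = 22
Step 2: Identify the minimum value: min = 2
Step 3: Range = max - min = 22 - 2 = 20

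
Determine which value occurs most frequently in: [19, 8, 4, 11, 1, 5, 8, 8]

8

Step 1: Count the frequency of each value:
  1: appears 1 time(s)
  4: appears 1 time(s)
  5: appears 1 time(s)
  8: appears 3 time(s)
  11: appears 1 time(s)
  19: appears 1 time(s)
Step 2: The value 8 appears most frequently (3 times).
Step 3: Mode = 8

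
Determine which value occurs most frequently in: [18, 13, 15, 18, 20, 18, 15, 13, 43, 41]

18

Step 1: Count the frequency of each value:
  13: appears 2 time(s)
  15: appears 2 time(s)
  18: appears 3 time(s)
  20: appears 1 time(s)
  41: appears 1 time(s)
  43: appears 1 time(s)
Step 2: The value 18 appears most frequently (3 times).
Step 3: Mode = 18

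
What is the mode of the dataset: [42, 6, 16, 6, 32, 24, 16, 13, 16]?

16

Step 1: Count the frequency of each value:
  6: appears 2 time(s)
  13: appears 1 time(s)
  16: appears 3 time(s)
  24: appears 1 time(s)
  32: appears 1 time(s)
  42: appears 1 time(s)
Step 2: The value 16 appears most frequently (3 times).
Step 3: Mode = 16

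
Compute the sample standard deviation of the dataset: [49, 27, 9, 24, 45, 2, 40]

17.9258

Step 1: Compute the mean: 28
Step 2: Sum of squared deviations from the mean: 1928
Step 3: Sample variance = 1928 / 6 = 321.3333
Step 4: Standard deviation = sqrt(321.3333) = 17.9258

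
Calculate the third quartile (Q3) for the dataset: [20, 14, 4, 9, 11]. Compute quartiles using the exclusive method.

17

Step 1: Sort the data: [4, 9, 11, 14, 20]
Step 2: n = 5
Step 3: Using the exclusive quartile method:
  Q1 = 6.5
  Q2 (median) = 11
  Q3 = 17
  IQR = Q3 - Q1 = 17 - 6.5 = 10.5
Step 4: Q3 = 17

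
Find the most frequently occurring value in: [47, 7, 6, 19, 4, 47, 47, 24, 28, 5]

47

Step 1: Count the frequency of each value:
  4: appears 1 time(s)
  5: appears 1 time(s)
  6: appears 1 time(s)
  7: appears 1 time(s)
  19: appears 1 time(s)
  24: appears 1 time(s)
  28: appears 1 time(s)
  47: appears 3 time(s)
Step 2: The value 47 appears most frequently (3 times).
Step 3: Mode = 47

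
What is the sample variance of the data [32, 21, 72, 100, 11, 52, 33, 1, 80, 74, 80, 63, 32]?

936.0769

Step 1: Compute the mean: (32 + 21 + 72 + 100 + 11 + 52 + 33 + 1 + 80 + 74 + 80 + 63 + 32) / 13 = 50.0769
Step 2: Compute squared deviations from the mean:
  (32 - 50.0769)^2 = 326.7751
  (21 - 50.0769)^2 = 845.4675
  (72 - 50.0769)^2 = 480.6213
  (100 - 50.0769)^2 = 2492.3136
  (11 - 50.0769)^2 = 1527.0059
  (52 - 50.0769)^2 = 3.6982
  (33 - 50.0769)^2 = 291.6213
  (1 - 50.0769)^2 = 2408.5444
  (80 - 50.0769)^2 = 895.3905
  (74 - 50.0769)^2 = 572.3136
  (80 - 50.0769)^2 = 895.3905
  (63 - 50.0769)^2 = 167.0059
  (32 - 50.0769)^2 = 326.7751
Step 3: Sum of squared deviations = 11232.9231
Step 4: Sample variance = 11232.9231 / 12 = 936.0769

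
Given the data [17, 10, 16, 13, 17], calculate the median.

16

Step 1: Sort the data in ascending order: [10, 13, 16, 17, 17]
Step 2: The number of values is n = 5.
Step 3: Since n is odd, the median is the middle value at position 3: 16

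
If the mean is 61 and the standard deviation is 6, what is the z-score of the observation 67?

1

Step 1: Recall the z-score formula: z = (x - mu) / sigma
Step 2: Substitute values: z = (67 - 61) / 6
Step 3: z = 6 / 6 = 1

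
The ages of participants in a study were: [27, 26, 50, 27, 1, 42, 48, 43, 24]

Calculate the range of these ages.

49

Step 1: Identify the maximum value: max = 50
Step 2: Identify the minimum value: min = 1
Step 3: Range = max - min = 50 - 1 = 49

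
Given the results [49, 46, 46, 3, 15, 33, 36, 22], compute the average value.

31.25

Step 1: Sum all values: 49 + 46 + 46 + 3 + 15 + 33 + 36 + 22 = 250
Step 2: Count the number of values: n = 8
Step 3: Mean = sum / n = 250 / 8 = 31.25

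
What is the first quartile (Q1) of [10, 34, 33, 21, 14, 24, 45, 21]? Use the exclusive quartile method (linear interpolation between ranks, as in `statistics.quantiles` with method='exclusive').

15.75

Step 1: Sort the data: [10, 14, 21, 21, 24, 33, 34, 45]
Step 2: n = 8
Step 3: Using the exclusive quartile method:
  Q1 = 15.75
  Q2 (median) = 22.5
  Q3 = 33.75
  IQR = Q3 - Q1 = 33.75 - 15.75 = 18
Step 4: Q1 = 15.75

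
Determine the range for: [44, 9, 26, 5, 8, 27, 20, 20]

39

Step 1: Identify the maximum value: max = 44
Step 2: Identify the minimum value: min = 5
Step 3: Range = max - min = 44 - 5 = 39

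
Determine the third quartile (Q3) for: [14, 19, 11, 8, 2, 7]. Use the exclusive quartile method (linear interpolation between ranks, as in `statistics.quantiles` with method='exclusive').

15.25

Step 1: Sort the data: [2, 7, 8, 11, 14, 19]
Step 2: n = 6
Step 3: Using the exclusive quartile method:
  Q1 = 5.75
  Q2 (median) = 9.5
  Q3 = 15.25
  IQR = Q3 - Q1 = 15.25 - 5.75 = 9.5
Step 4: Q3 = 15.25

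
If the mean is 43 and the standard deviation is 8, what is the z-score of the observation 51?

1

Step 1: Recall the z-score formula: z = (x - mu) / sigma
Step 2: Substitute values: z = (51 - 43) / 8
Step 3: z = 8 / 8 = 1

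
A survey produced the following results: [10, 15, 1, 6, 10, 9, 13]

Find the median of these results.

10

Step 1: Sort the data in ascending order: [1, 6, 9, 10, 10, 13, 15]
Step 2: The number of values is n = 7.
Step 3: Since n is odd, the median is the middle value at position 4: 10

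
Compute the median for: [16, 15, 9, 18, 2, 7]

12

Step 1: Sort the data in ascending order: [2, 7, 9, 15, 16, 18]
Step 2: The number of values is n = 6.
Step 3: Since n is even, the median is the average of positions 3 and 4:
  Median = (9 + 15) / 2 = 12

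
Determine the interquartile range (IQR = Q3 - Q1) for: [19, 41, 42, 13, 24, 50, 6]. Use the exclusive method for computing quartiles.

29

Step 1: Sort the data: [6, 13, 19, 24, 41, 42, 50]
Step 2: n = 7
Step 3: Using the exclusive quartile method:
  Q1 = 13
  Q2 (median) = 24
  Q3 = 42
  IQR = Q3 - Q1 = 42 - 13 = 29
Step 4: IQR = 29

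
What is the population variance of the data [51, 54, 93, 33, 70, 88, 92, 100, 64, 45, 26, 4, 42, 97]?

831.6582

Step 1: Compute the mean: (51 + 54 + 93 + 33 + 70 + 88 + 92 + 100 + 64 + 45 + 26 + 4 + 42 + 97) / 14 = 61.3571
Step 2: Compute squared deviations from the mean:
  (51 - 61.3571)^2 = 107.2704
  (54 - 61.3571)^2 = 54.1276
  (93 - 61.3571)^2 = 1001.2704
  (33 - 61.3571)^2 = 804.1276
  (70 - 61.3571)^2 = 74.699
  (88 - 61.3571)^2 = 709.8418
  (92 - 61.3571)^2 = 938.9847
  (100 - 61.3571)^2 = 1493.2704
  (64 - 61.3571)^2 = 6.9847
  (45 - 61.3571)^2 = 267.5561
  (26 - 61.3571)^2 = 1250.1276
  (4 - 61.3571)^2 = 3289.8418
  (42 - 61.3571)^2 = 374.699
  (97 - 61.3571)^2 = 1270.4133
Step 3: Sum of squared deviations = 11643.2143
Step 4: Population variance = 11643.2143 / 14 = 831.6582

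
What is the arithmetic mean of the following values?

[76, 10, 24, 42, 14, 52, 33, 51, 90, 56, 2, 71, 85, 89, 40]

49

Step 1: Sum all values: 76 + 10 + 24 + 42 + 14 + 52 + 33 + 51 + 90 + 56 + 2 + 71 + 85 + 89 + 40 = 735
Step 2: Count the number of values: n = 15
Step 3: Mean = sum / n = 735 / 15 = 49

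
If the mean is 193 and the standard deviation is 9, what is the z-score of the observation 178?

-1.6667

Step 1: Recall the z-score formula: z = (x - mu) / sigma
Step 2: Substitute values: z = (178 - 193) / 9
Step 3: z = -15 / 9 = -1.6667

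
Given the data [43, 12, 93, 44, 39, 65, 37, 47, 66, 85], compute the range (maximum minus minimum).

81

Step 1: Identify the maximum value: max = 93
Step 2: Identify the minimum value: min = 12
Step 3: Range = max - min = 93 - 12 = 81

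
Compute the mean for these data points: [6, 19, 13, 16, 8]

12.4

Step 1: Sum all values: 6 + 19 + 13 + 16 + 8 = 62
Step 2: Count the number of values: n = 5
Step 3: Mean = sum / n = 62 / 5 = 12.4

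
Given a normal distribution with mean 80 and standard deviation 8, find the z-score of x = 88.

1

Step 1: Recall the z-score formula: z = (x - mu) / sigma
Step 2: Substitute values: z = (88 - 80) / 8
Step 3: z = 8 / 8 = 1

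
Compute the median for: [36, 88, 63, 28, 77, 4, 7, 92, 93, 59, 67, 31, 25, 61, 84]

61

Step 1: Sort the data in ascending order: [4, 7, 25, 28, 31, 36, 59, 61, 63, 67, 77, 84, 88, 92, 93]
Step 2: The number of values is n = 15.
Step 3: Since n is odd, the median is the middle value at position 8: 61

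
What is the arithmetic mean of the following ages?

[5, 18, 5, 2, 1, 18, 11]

8.5714

Step 1: Sum all values: 5 + 18 + 5 + 2 + 1 + 18 + 11 = 60
Step 2: Count the number of values: n = 7
Step 3: Mean = sum / n = 60 / 7 = 8.5714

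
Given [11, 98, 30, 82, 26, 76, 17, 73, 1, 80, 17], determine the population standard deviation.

33.5352

Step 1: Compute the mean: 46.4545
Step 2: Sum of squared deviations from the mean: 12370.7273
Step 3: Population variance = 12370.7273 / 11 = 1124.6116
Step 4: Standard deviation = sqrt(1124.6116) = 33.5352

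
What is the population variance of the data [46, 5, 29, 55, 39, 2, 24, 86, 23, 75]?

691.24

Step 1: Compute the mean: (46 + 5 + 29 + 55 + 39 + 2 + 24 + 86 + 23 + 75) / 10 = 38.4
Step 2: Compute squared deviations from the mean:
  (46 - 38.4)^2 = 57.76
  (5 - 38.4)^2 = 1115.56
  (29 - 38.4)^2 = 88.36
  (55 - 38.4)^2 = 275.56
  (39 - 38.4)^2 = 0.36
  (2 - 38.4)^2 = 1324.96
  (24 - 38.4)^2 = 207.36
  (86 - 38.4)^2 = 2265.76
  (23 - 38.4)^2 = 237.16
  (75 - 38.4)^2 = 1339.56
Step 3: Sum of squared deviations = 6912.4
Step 4: Population variance = 6912.4 / 10 = 691.24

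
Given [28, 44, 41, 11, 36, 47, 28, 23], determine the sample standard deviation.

12.0683

Step 1: Compute the mean: 32.25
Step 2: Sum of squared deviations from the mean: 1019.5
Step 3: Sample variance = 1019.5 / 7 = 145.6429
Step 4: Standard deviation = sqrt(145.6429) = 12.0683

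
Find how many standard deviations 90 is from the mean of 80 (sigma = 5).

2

Step 1: Recall the z-score formula: z = (x - mu) / sigma
Step 2: Substitute values: z = (90 - 80) / 5
Step 3: z = 10 / 5 = 2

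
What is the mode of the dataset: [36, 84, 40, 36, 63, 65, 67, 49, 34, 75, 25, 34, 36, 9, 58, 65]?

36

Step 1: Count the frequency of each value:
  9: appears 1 time(s)
  25: appears 1 time(s)
  34: appears 2 time(s)
  36: appears 3 time(s)
  40: appears 1 time(s)
  49: appears 1 time(s)
  58: appears 1 time(s)
  63: appears 1 time(s)
  65: appears 2 time(s)
  67: appears 1 time(s)
  75: appears 1 time(s)
  84: appears 1 time(s)
Step 2: The value 36 appears most frequently (3 times).
Step 3: Mode = 36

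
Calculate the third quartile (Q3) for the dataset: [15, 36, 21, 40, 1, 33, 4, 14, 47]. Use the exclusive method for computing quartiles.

38

Step 1: Sort the data: [1, 4, 14, 15, 21, 33, 36, 40, 47]
Step 2: n = 9
Step 3: Using the exclusive quartile method:
  Q1 = 9
  Q2 (median) = 21
  Q3 = 38
  IQR = Q3 - Q1 = 38 - 9 = 29
Step 4: Q3 = 38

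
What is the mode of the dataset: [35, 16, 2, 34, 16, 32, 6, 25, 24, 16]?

16

Step 1: Count the frequency of each value:
  2: appears 1 time(s)
  6: appears 1 time(s)
  16: appears 3 time(s)
  24: appears 1 time(s)
  25: appears 1 time(s)
  32: appears 1 time(s)
  34: appears 1 time(s)
  35: appears 1 time(s)
Step 2: The value 16 appears most frequently (3 times).
Step 3: Mode = 16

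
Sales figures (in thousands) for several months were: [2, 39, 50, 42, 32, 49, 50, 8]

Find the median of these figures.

40.5

Step 1: Sort the data in ascending order: [2, 8, 32, 39, 42, 49, 50, 50]
Step 2: The number of values is n = 8.
Step 3: Since n is even, the median is the average of positions 4 and 5:
  Median = (39 + 42) / 2 = 40.5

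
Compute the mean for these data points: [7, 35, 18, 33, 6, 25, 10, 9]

17.875

Step 1: Sum all values: 7 + 35 + 18 + 33 + 6 + 25 + 10 + 9 = 143
Step 2: Count the number of values: n = 8
Step 3: Mean = sum / n = 143 / 8 = 17.875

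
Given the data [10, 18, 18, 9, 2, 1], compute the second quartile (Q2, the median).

9.5

Step 1: Sort the data: [1, 2, 9, 10, 18, 18]
Step 2: n = 6
Step 3: Q2 is the median. Since n is even, it is the average of the values at positions 3 and 4:
  Q2 = (9 + 10) / 2 = 9.5
Step 4: Q2 = 9.5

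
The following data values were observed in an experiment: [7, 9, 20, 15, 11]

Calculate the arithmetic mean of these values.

12.4

Step 1: Sum all values: 7 + 9 + 20 + 15 + 11 = 62
Step 2: Count the number of values: n = 5
Step 3: Mean = sum / n = 62 / 5 = 12.4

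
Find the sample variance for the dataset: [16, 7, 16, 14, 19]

20.3

Step 1: Compute the mean: (16 + 7 + 16 + 14 + 19) / 5 = 14.4
Step 2: Compute squared deviations from the mean:
  (16 - 14.4)^2 = 2.56
  (7 - 14.4)^2 = 54.76
  (16 - 14.4)^2 = 2.56
  (14 - 14.4)^2 = 0.16
  (19 - 14.4)^2 = 21.16
Step 3: Sum of squared deviations = 81.2
Step 4: Sample variance = 81.2 / 4 = 20.3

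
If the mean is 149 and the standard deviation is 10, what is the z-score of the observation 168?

1.9

Step 1: Recall the z-score formula: z = (x - mu) / sigma
Step 2: Substitute values: z = (168 - 149) / 10
Step 3: z = 19 / 10 = 1.9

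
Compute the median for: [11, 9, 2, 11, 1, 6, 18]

9

Step 1: Sort the data in ascending order: [1, 2, 6, 9, 11, 11, 18]
Step 2: The number of values is n = 7.
Step 3: Since n is odd, the median is the middle value at position 4: 9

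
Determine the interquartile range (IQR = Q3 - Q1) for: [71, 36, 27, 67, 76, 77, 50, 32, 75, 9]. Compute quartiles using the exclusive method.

44.5

Step 1: Sort the data: [9, 27, 32, 36, 50, 67, 71, 75, 76, 77]
Step 2: n = 10
Step 3: Using the exclusive quartile method:
  Q1 = 30.75
  Q2 (median) = 58.5
  Q3 = 75.25
  IQR = Q3 - Q1 = 75.25 - 30.75 = 44.5
Step 4: IQR = 44.5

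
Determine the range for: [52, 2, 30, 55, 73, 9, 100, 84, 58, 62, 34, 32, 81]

98

Step 1: Identify the maximum value: max = 100
Step 2: Identify the minimum value: min = 2
Step 3: Range = max - min = 100 - 2 = 98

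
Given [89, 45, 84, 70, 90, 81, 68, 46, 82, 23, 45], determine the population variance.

460.0165

Step 1: Compute the mean: (89 + 45 + 84 + 70 + 90 + 81 + 68 + 46 + 82 + 23 + 45) / 11 = 65.7273
Step 2: Compute squared deviations from the mean:
  (89 - 65.7273)^2 = 541.6198
  (45 - 65.7273)^2 = 429.6198
  (84 - 65.7273)^2 = 333.8926
  (70 - 65.7273)^2 = 18.2562
  (90 - 65.7273)^2 = 589.1653
  (81 - 65.7273)^2 = 233.2562
  (68 - 65.7273)^2 = 5.1653
  (46 - 65.7273)^2 = 389.1653
  (82 - 65.7273)^2 = 264.8017
  (23 - 65.7273)^2 = 1825.6198
  (45 - 65.7273)^2 = 429.6198
Step 3: Sum of squared deviations = 5060.1818
Step 4: Population variance = 5060.1818 / 11 = 460.0165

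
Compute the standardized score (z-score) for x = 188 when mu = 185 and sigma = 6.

0.5

Step 1: Recall the z-score formula: z = (x - mu) / sigma
Step 2: Substitute values: z = (188 - 185) / 6
Step 3: z = 3 / 6 = 0.5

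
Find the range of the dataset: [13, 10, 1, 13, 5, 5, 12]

12

Step 1: Identify the maximum value: max = 13
Step 2: Identify the minimum value: min = 1
Step 3: Range = max - min = 13 - 1 = 12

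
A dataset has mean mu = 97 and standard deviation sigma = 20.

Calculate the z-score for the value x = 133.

1.8

Step 1: Recall the z-score formula: z = (x - mu) / sigma
Step 2: Substitute values: z = (133 - 97) / 20
Step 3: z = 36 / 20 = 1.8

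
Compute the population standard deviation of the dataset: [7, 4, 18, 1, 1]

6.3056

Step 1: Compute the mean: 6.2
Step 2: Sum of squared deviations from the mean: 198.8
Step 3: Population variance = 198.8 / 5 = 39.76
Step 4: Standard deviation = sqrt(39.76) = 6.3056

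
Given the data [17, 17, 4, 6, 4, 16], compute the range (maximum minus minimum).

13

Step 1: Identify the maximum value: max = 17
Step 2: Identify the minimum value: min = 4
Step 3: Range = max - min = 17 - 4 = 13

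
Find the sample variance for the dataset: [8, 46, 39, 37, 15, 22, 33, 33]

167.2679

Step 1: Compute the mean: (8 + 46 + 39 + 37 + 15 + 22 + 33 + 33) / 8 = 29.125
Step 2: Compute squared deviations from the mean:
  (8 - 29.125)^2 = 446.2656
  (46 - 29.125)^2 = 284.7656
  (39 - 29.125)^2 = 97.5156
  (37 - 29.125)^2 = 62.0156
  (15 - 29.125)^2 = 199.5156
  (22 - 29.125)^2 = 50.7656
  (33 - 29.125)^2 = 15.0156
  (33 - 29.125)^2 = 15.0156
Step 3: Sum of squared deviations = 1170.875
Step 4: Sample variance = 1170.875 / 7 = 167.2679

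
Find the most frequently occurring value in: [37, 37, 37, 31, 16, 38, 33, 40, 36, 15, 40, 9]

37

Step 1: Count the frequency of each value:
  9: appears 1 time(s)
  15: appears 1 time(s)
  16: appears 1 time(s)
  31: appears 1 time(s)
  33: appears 1 time(s)
  36: appears 1 time(s)
  37: appears 3 time(s)
  38: appears 1 time(s)
  40: appears 2 time(s)
Step 2: The value 37 appears most frequently (3 times).
Step 3: Mode = 37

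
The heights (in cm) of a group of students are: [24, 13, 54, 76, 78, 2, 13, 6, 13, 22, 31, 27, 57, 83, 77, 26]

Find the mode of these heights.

13

Step 1: Count the frequency of each value:
  2: appears 1 time(s)
  6: appears 1 time(s)
  13: appears 3 time(s)
  22: appears 1 time(s)
  24: appears 1 time(s)
  26: appears 1 time(s)
  27: appears 1 time(s)
  31: appears 1 time(s)
  54: appears 1 time(s)
  57: appears 1 time(s)
  76: appears 1 time(s)
  77: appears 1 time(s)
  78: appears 1 time(s)
  83: appears 1 time(s)
Step 2: The value 13 appears most frequently (3 times).
Step 3: Mode = 13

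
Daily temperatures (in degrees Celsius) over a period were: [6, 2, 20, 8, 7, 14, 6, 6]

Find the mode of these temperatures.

6

Step 1: Count the frequency of each value:
  2: appears 1 time(s)
  6: appears 3 time(s)
  7: appears 1 time(s)
  8: appears 1 time(s)
  14: appears 1 time(s)
  20: appears 1 time(s)
Step 2: The value 6 appears most frequently (3 times).
Step 3: Mode = 6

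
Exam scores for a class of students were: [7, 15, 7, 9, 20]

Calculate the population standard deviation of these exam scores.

5.1225

Step 1: Compute the mean: 11.6
Step 2: Sum of squared deviations from the mean: 131.2
Step 3: Population variance = 131.2 / 5 = 26.24
Step 4: Standard deviation = sqrt(26.24) = 5.1225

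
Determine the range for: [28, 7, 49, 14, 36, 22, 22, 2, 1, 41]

48

Step 1: Identify the maximum value: max = 49
Step 2: Identify the minimum value: min = 1
Step 3: Range = max - min = 49 - 1 = 48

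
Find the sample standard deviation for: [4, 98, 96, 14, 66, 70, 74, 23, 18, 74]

35.3649

Step 1: Compute the mean: 53.7
Step 2: Sum of squared deviations from the mean: 11256.1
Step 3: Sample variance = 11256.1 / 9 = 1250.6778
Step 4: Standard deviation = sqrt(1250.6778) = 35.3649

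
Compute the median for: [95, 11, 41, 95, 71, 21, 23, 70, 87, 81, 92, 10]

70.5

Step 1: Sort the data in ascending order: [10, 11, 21, 23, 41, 70, 71, 81, 87, 92, 95, 95]
Step 2: The number of values is n = 12.
Step 3: Since n is even, the median is the average of positions 6 and 7:
  Median = (70 + 71) / 2 = 70.5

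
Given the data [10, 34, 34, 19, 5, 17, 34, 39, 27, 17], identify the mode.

34

Step 1: Count the frequency of each value:
  5: appears 1 time(s)
  10: appears 1 time(s)
  17: appears 2 time(s)
  19: appears 1 time(s)
  27: appears 1 time(s)
  34: appears 3 time(s)
  39: appears 1 time(s)
Step 2: The value 34 appears most frequently (3 times).
Step 3: Mode = 34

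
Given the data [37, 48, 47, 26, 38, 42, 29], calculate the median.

38

Step 1: Sort the data in ascending order: [26, 29, 37, 38, 42, 47, 48]
Step 2: The number of values is n = 7.
Step 3: Since n is odd, the median is the middle value at position 4: 38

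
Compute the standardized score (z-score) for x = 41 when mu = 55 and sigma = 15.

-0.9333

Step 1: Recall the z-score formula: z = (x - mu) / sigma
Step 2: Substitute values: z = (41 - 55) / 15
Step 3: z = -14 / 15 = -0.9333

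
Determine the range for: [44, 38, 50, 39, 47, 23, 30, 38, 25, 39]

27

Step 1: Identify the maximum value: max = 50
Step 2: Identify the minimum value: min = 23
Step 3: Range = max - min = 50 - 23 = 27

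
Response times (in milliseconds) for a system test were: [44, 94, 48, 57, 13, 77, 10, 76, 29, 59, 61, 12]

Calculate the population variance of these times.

704.3889

Step 1: Compute the mean: (44 + 94 + 48 + 57 + 13 + 77 + 10 + 76 + 29 + 59 + 61 + 12) / 12 = 48.3333
Step 2: Compute squared deviations from the mean:
  (44 - 48.3333)^2 = 18.7778
  (94 - 48.3333)^2 = 2085.4444
  (48 - 48.3333)^2 = 0.1111
  (57 - 48.3333)^2 = 75.1111
  (13 - 48.3333)^2 = 1248.4444
  (77 - 48.3333)^2 = 821.7778
  (10 - 48.3333)^2 = 1469.4444
  (76 - 48.3333)^2 = 765.4444
  (29 - 48.3333)^2 = 373.7778
  (59 - 48.3333)^2 = 113.7778
  (61 - 48.3333)^2 = 160.4444
  (12 - 48.3333)^2 = 1320.1111
Step 3: Sum of squared deviations = 8452.6667
Step 4: Population variance = 8452.6667 / 12 = 704.3889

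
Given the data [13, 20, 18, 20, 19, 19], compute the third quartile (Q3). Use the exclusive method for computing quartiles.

20

Step 1: Sort the data: [13, 18, 19, 19, 20, 20]
Step 2: n = 6
Step 3: Using the exclusive quartile method:
  Q1 = 16.75
  Q2 (median) = 19
  Q3 = 20
  IQR = Q3 - Q1 = 20 - 16.75 = 3.25
Step 4: Q3 = 20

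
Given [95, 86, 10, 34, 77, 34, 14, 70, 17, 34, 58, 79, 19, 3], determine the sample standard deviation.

31.5351

Step 1: Compute the mean: 45
Step 2: Sum of squared deviations from the mean: 12928
Step 3: Sample variance = 12928 / 13 = 994.4615
Step 4: Standard deviation = sqrt(994.4615) = 31.5351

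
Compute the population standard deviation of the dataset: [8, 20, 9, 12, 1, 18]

6.3683

Step 1: Compute the mean: 11.3333
Step 2: Sum of squared deviations from the mean: 243.3333
Step 3: Population variance = 243.3333 / 6 = 40.5556
Step 4: Standard deviation = sqrt(40.5556) = 6.3683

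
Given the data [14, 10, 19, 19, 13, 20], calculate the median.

16.5

Step 1: Sort the data in ascending order: [10, 13, 14, 19, 19, 20]
Step 2: The number of values is n = 6.
Step 3: Since n is even, the median is the average of positions 3 and 4:
  Median = (14 + 19) / 2 = 16.5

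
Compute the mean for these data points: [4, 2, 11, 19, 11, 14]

10.1667

Step 1: Sum all values: 4 + 2 + 11 + 19 + 11 + 14 = 61
Step 2: Count the number of values: n = 6
Step 3: Mean = sum / n = 61 / 6 = 10.1667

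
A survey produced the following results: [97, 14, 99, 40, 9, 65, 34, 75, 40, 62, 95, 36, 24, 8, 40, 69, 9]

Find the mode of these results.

40

Step 1: Count the frequency of each value:
  8: appears 1 time(s)
  9: appears 2 time(s)
  14: appears 1 time(s)
  24: appears 1 time(s)
  34: appears 1 time(s)
  36: appears 1 time(s)
  40: appears 3 time(s)
  62: appears 1 time(s)
  65: appears 1 time(s)
  69: appears 1 time(s)
  75: appears 1 time(s)
  95: appears 1 time(s)
  97: appears 1 time(s)
  99: appears 1 time(s)
Step 2: The value 40 appears most frequently (3 times).
Step 3: Mode = 40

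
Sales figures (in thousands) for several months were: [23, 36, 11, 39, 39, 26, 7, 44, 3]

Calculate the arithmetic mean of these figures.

25.3333

Step 1: Sum all values: 23 + 36 + 11 + 39 + 39 + 26 + 7 + 44 + 3 = 228
Step 2: Count the number of values: n = 9
Step 3: Mean = sum / n = 228 / 9 = 25.3333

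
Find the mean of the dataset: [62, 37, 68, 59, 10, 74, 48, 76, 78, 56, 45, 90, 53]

58.1538

Step 1: Sum all values: 62 + 37 + 68 + 59 + 10 + 74 + 48 + 76 + 78 + 56 + 45 + 90 + 53 = 756
Step 2: Count the number of values: n = 13
Step 3: Mean = sum / n = 756 / 13 = 58.1538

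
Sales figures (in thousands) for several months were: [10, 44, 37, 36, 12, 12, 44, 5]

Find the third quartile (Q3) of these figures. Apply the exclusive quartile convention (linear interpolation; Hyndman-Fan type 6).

42.25

Step 1: Sort the data: [5, 10, 12, 12, 36, 37, 44, 44]
Step 2: n = 8
Step 3: Using the exclusive quartile method:
  Q1 = 10.5
  Q2 (median) = 24
  Q3 = 42.25
  IQR = Q3 - Q1 = 42.25 - 10.5 = 31.75
Step 4: Q3 = 42.25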